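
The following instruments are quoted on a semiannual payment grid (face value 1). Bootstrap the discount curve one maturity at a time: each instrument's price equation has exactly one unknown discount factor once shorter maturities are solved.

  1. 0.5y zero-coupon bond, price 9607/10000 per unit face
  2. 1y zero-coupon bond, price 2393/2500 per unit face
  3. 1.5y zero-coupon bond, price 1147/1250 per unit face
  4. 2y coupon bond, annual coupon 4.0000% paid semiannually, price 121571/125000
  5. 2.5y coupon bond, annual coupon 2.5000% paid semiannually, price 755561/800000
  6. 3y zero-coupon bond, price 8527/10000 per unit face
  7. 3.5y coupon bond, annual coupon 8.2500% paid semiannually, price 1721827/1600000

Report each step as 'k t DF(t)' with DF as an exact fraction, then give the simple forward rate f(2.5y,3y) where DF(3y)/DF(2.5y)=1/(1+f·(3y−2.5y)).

1 1/2 9607/10000
2 1 2393/2500
3 3/2 1147/1250
4 2 8979/10000
5 5/2 8867/10000
6 3 8527/10000
7 7/2 8167/10000
f(2.5y,3y) = ((8867/10000)/(8527/10000) − 1)/(1/2) = 680/8527 ≈ 7.9747%

step 1 [0.5y] zero: DF = P = 9607/10000 ≈ 0.960700
step 2 [1y] zero: DF = P = 2393/2500 ≈ 0.957200
step 3 [1.5y] zero: DF = P = 1147/1250 ≈ 0.917600
step 4 [2y] bond c/2=1/50: DF=(121571/125000 − 1/50·(0.960700+0.957200+0.917600))/(1+1/50) = 8979/10000 ≈ 0.897900
step 5 [2.5y] bond c/2=1/80: DF=(755561/800000 − 1/80·(0.960700+0.957200+0.917600+0.897900))/(1+1/80) = 8867/10000 ≈ 0.886700
step 6 [3y] zero: DF = P = 8527/10000 ≈ 0.852700
step 7 [3.5y] bond c/2=33/800: DF=(1721827/1600000 − 33/800·(0.960700+0.957200+0.917600+0.897900+0.886700+0.852700))/(1+33/800) = 8167/10000 ≈ 0.816700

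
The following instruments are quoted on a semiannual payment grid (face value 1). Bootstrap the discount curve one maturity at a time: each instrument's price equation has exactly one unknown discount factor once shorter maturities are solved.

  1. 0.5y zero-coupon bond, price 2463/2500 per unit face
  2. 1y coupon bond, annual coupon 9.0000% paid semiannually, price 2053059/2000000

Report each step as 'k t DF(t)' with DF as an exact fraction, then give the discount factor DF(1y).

step 1 [0.5y] zero: DF = P = 2463/2500 ≈ 0.985200
step 2 [1y] bond c/2=9/200: DF=(2053059/2000000 − 9/200·(0.985200))/(1+9/200) = 9399/10000 ≈ 0.939900

1 1/2 2463/2500
2 1 9399/10000
DF(1y) = 9399/10000 ≈ 0.939900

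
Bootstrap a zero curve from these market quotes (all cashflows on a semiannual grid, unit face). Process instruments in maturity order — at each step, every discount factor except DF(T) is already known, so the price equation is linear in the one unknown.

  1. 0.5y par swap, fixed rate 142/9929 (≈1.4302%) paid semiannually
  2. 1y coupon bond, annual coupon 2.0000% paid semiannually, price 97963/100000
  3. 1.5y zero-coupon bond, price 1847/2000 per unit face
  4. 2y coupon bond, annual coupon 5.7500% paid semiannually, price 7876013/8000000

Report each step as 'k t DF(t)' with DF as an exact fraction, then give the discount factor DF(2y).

step 1 [0.5y] swap r/2=71/9929: DF=(1 − 71/9929·(0))/(1+71/9929) = 9929/10000 ≈ 0.992900
step 2 [1y] bond c/2=1/100: DF=(97963/100000 − 1/100·(0.992900))/(1+1/100) = 9601/10000 ≈ 0.960100
step 3 [1.5y] zero: DF = P = 1847/2000 ≈ 0.923500
step 4 [2y] bond c/2=23/800: DF=(7876013/8000000 − 23/800·(0.992900+0.960100+0.923500))/(1+23/800) = 4383/5000 ≈ 0.876600

1 1/2 9929/10000
2 1 9601/10000
3 3/2 1847/2000
4 2 4383/5000
DF(2y) = 4383/5000 ≈ 0.876600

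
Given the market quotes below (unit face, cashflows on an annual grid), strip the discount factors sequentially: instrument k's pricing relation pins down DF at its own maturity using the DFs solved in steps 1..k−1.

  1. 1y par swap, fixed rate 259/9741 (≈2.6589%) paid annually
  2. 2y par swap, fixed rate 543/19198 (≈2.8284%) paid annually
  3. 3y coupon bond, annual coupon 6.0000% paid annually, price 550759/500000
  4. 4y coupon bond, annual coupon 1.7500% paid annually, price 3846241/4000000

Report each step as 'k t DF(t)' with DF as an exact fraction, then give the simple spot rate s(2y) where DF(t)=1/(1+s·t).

step 1 [1y] swap r/1=259/9741: DF=(1 − 259/9741·(0))/(1+259/9741) = 9741/10000 ≈ 0.974100
step 2 [2y] swap r/1=543/19198: DF=(1 − 543/19198·(0.974100))/(1+543/19198) = 9457/10000 ≈ 0.945700
step 3 [3y] bond c/1=3/50: DF=(550759/500000 − 3/50·(0.974100+0.945700))/(1+3/50) = 1861/2000 ≈ 0.930500
step 4 [4y] bond c/1=7/400: DF=(3846241/4000000 − 7/400·(0.974100+0.945700+0.930500))/(1+7/400) = 112/125 ≈ 0.896000

1 1 9741/10000
2 2 9457/10000
3 3 1861/2000
4 4 112/125
s(2y) = (1/(9457/10000) − 1)/(2) = 543/18914 ≈ 2.8709%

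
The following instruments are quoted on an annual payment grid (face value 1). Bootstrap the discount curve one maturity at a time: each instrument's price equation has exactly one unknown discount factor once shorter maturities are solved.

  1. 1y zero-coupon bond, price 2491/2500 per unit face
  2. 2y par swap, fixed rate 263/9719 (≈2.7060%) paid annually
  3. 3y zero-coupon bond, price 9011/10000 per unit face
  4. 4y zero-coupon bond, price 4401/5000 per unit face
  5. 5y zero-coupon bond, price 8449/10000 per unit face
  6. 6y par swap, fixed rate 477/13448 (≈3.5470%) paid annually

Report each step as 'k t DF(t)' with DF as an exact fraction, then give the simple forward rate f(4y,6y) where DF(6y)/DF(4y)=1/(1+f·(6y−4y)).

1 1 2491/2500
2 2 4737/5000
3 3 9011/10000
4 4 4401/5000
5 5 8449/10000
6 6 2023/2500
f(4y,6y) = ((4401/5000)/(2023/2500) − 1)/(2) = 355/8092 ≈ 4.3870%

step 1 [1y] zero: DF = P = 2491/2500 ≈ 0.996400
step 2 [2y] swap r/1=263/9719: DF=(1 − 263/9719·(0.996400))/(1+263/9719) = 4737/5000 ≈ 0.947400
step 3 [3y] zero: DF = P = 9011/10000 ≈ 0.901100
step 4 [4y] zero: DF = P = 4401/5000 ≈ 0.880200
step 5 [5y] zero: DF = P = 8449/10000 ≈ 0.844900
step 6 [6y] swap r/1=477/13448: DF=(1 − 477/13448·(0.996400+0.947400+0.901100+0.880200+0.844900))/(1+477/13448) = 2023/2500 ≈ 0.809200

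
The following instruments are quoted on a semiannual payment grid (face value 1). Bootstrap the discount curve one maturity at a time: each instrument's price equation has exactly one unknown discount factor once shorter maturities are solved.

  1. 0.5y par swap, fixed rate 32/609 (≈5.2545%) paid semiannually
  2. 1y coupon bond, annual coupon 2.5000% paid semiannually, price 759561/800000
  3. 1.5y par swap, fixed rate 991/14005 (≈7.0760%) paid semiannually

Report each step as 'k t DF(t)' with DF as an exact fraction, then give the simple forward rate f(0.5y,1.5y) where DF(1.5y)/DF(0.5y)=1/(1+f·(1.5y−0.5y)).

step 1 [0.5y] swap r/2=16/609: DF=(1 − 16/609·(0))/(1+16/609) = 609/625 ≈ 0.974400
step 2 [1y] bond c/2=1/80: DF=(759561/800000 − 1/80·(0.974400))/(1+1/80) = 9257/10000 ≈ 0.925700
step 3 [1.5y] swap r/2=991/28010: DF=(1 − 991/28010·(0.974400+0.925700))/(1+991/28010) = 9009/10000 ≈ 0.900900

1 1/2 609/625
2 1 9257/10000
3 3/2 9009/10000
f(0.5y,1.5y) = ((609/625)/(9009/10000) − 1)/(1) = 35/429 ≈ 8.1585%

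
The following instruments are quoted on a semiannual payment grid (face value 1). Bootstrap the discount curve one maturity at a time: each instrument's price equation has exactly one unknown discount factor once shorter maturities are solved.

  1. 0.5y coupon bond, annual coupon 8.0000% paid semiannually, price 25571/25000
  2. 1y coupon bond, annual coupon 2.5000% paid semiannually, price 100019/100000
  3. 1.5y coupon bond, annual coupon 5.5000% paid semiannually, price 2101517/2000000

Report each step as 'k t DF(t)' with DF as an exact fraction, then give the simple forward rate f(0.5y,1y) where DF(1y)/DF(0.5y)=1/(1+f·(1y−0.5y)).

step 1 [0.5y] bond c/2=1/25: DF=(25571/25000 − 1/25·(0))/(1+1/25) = 1967/2000 ≈ 0.983500
step 2 [1y] bond c/2=1/80: DF=(100019/100000 − 1/80·(0.983500))/(1+1/80) = 9757/10000 ≈ 0.975700
step 3 [1.5y] bond c/2=11/400: DF=(2101517/2000000 − 11/400·(0.983500+0.975700))/(1+11/400) = 4851/5000 ≈ 0.970200

1 1/2 1967/2000
2 1 9757/10000
3 3/2 4851/5000
f(0.5y,1y) = ((1967/2000)/(9757/10000) − 1)/(1/2) = 156/9757 ≈ 1.5989%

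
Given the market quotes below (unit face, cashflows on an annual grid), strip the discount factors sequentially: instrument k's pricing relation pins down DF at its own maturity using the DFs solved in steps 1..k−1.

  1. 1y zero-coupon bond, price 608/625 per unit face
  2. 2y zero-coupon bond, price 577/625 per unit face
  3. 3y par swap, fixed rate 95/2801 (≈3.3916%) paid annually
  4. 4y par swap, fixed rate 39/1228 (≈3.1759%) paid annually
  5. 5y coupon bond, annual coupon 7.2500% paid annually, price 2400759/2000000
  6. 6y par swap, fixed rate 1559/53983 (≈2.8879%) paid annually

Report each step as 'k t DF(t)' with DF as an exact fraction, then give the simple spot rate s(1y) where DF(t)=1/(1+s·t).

step 1 [1y] zero: DF = P = 608/625 ≈ 0.972800
step 2 [2y] zero: DF = P = 577/625 ≈ 0.923200
step 3 [3y] swap r/1=95/2801: DF=(1 − 95/2801·(0.972800+0.923200))/(1+95/2801) = 181/200 ≈ 0.905000
step 4 [4y] swap r/1=39/1228: DF=(1 − 39/1228·(0.972800+0.923200+0.905000))/(1+39/1228) = 883/1000 ≈ 0.883000
step 5 [5y] bond c/1=29/400: DF=(2400759/2000000 − 29/400·(0.972800+0.923200+0.905000+0.883000))/(1+29/400) = 4351/5000 ≈ 0.870200
step 6 [6y] swap r/1=1559/53983: DF=(1 − 1559/53983·(0.972800+0.923200+0.905000+0.883000+0.870200))/(1+1559/53983) = 8441/10000 ≈ 0.844100

1 1 608/625
2 2 577/625
3 3 181/200
4 4 883/1000
5 5 4351/5000
6 6 8441/10000
s(1y) = (1/(608/625) − 1)/(1) = 17/608 ≈ 2.7961%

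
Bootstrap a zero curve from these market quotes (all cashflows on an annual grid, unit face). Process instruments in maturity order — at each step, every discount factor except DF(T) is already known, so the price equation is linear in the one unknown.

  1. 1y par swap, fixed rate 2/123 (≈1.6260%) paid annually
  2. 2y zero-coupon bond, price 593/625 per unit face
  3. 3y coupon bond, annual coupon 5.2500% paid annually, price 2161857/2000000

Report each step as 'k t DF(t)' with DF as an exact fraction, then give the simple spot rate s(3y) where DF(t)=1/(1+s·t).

step 1 [1y] swap r/1=2/123: DF=(1 − 2/123·(0))/(1+2/123) = 123/125 ≈ 0.984000
step 2 [2y] zero: DF = P = 593/625 ≈ 0.948800
step 3 [3y] bond c/1=21/400: DF=(2161857/2000000 − 21/400·(0.984000+0.948800))/(1+21/400) = 4653/5000 ≈ 0.930600

1 1 123/125
2 2 593/625
3 3 4653/5000
s(3y) = (1/(4653/5000) − 1)/(3) = 347/13959 ≈ 2.4859%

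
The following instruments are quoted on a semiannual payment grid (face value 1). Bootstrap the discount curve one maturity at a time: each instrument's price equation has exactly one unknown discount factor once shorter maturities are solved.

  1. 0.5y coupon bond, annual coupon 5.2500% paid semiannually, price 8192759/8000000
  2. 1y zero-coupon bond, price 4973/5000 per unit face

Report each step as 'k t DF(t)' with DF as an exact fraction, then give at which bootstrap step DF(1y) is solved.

step 1 [0.5y] bond c/2=21/800: DF=(8192759/8000000 − 21/800·(0))/(1+21/800) = 9979/10000 ≈ 0.997900
step 2 [1y] zero: DF = P = 4973/5000 ≈ 0.994600

1 1/2 9979/10000
2 1 4973/5000
DF(1y) is solved at step 2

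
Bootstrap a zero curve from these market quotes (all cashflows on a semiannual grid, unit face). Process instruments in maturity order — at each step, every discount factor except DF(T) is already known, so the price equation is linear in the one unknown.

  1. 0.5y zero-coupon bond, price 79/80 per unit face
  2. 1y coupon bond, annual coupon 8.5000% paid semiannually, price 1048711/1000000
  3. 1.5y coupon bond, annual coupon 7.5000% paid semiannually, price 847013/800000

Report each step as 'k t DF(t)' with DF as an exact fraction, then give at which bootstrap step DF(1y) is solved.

step 1 [0.5y] zero: DF = P = 79/80 ≈ 0.987500
step 2 [1y] bond c/2=17/400: DF=(1048711/1000000 − 17/400·(0.987500))/(1+17/400) = 9657/10000 ≈ 0.965700
step 3 [1.5y] bond c/2=3/80: DF=(847013/800000 − 3/80·(0.987500+0.965700))/(1+3/80) = 9499/10000 ≈ 0.949900

1 1/2 79/80
2 1 9657/10000
3 3/2 9499/10000
DF(1y) is solved at step 2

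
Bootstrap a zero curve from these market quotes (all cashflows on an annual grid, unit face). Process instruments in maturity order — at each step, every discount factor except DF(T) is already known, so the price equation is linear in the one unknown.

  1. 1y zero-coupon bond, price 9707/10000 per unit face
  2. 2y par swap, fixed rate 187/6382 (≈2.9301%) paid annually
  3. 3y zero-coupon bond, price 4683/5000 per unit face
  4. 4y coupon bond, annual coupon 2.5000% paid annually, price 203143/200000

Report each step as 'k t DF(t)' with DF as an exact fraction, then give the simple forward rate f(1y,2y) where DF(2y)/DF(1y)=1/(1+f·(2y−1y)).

1 1 9707/10000
2 2 9439/10000
3 3 4683/5000
4 4 4607/5000
f(1y,2y) = ((9707/10000)/(9439/10000) − 1)/(1) = 268/9439 ≈ 2.8393%

step 1 [1y] zero: DF = P = 9707/10000 ≈ 0.970700
step 2 [2y] swap r/1=187/6382: DF=(1 − 187/6382·(0.970700))/(1+187/6382) = 9439/10000 ≈ 0.943900
step 3 [3y] zero: DF = P = 4683/5000 ≈ 0.936600
step 4 [4y] bond c/1=1/40: DF=(203143/200000 − 1/40·(0.970700+0.943900+0.936600))/(1+1/40) = 4607/5000 ≈ 0.921400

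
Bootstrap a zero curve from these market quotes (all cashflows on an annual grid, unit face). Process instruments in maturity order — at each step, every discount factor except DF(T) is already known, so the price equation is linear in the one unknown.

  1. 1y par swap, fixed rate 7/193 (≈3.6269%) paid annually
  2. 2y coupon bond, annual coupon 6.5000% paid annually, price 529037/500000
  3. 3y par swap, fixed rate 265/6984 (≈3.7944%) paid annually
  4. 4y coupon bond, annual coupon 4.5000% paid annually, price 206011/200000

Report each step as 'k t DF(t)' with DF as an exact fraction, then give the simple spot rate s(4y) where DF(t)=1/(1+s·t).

1 1 193/200
2 2 4673/5000
3 3 447/500
4 4 4327/5000
s(4y) = (1/(4327/5000) − 1)/(4) = 673/17308 ≈ 3.8884%

step 1 [1y] swap r/1=7/193: DF=(1 − 7/193·(0))/(1+7/193) = 193/200 ≈ 0.965000
step 2 [2y] bond c/1=13/200: DF=(529037/500000 − 13/200·(0.965000))/(1+13/200) = 4673/5000 ≈ 0.934600
step 3 [3y] swap r/1=265/6984: DF=(1 − 265/6984·(0.965000+0.934600))/(1+265/6984) = 447/500 ≈ 0.894000
step 4 [4y] bond c/1=9/200: DF=(206011/200000 − 9/200·(0.965000+0.934600+0.894000))/(1+9/200) = 4327/5000 ≈ 0.865400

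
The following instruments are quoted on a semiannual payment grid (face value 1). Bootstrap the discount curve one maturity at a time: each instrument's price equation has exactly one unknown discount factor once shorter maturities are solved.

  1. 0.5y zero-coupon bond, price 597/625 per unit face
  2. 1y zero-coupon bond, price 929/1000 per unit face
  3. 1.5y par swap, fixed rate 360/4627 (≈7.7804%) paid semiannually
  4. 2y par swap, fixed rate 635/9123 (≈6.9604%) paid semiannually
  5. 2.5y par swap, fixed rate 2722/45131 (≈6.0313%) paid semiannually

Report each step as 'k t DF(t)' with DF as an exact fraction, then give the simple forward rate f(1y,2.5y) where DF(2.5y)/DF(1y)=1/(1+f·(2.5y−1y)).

step 1 [0.5y] zero: DF = P = 597/625 ≈ 0.955200
step 2 [1y] zero: DF = P = 929/1000 ≈ 0.929000
step 3 [1.5y] swap r/2=180/4627: DF=(1 − 180/4627·(0.955200+0.929000))/(1+180/4627) = 223/250 ≈ 0.892000
step 4 [2y] swap r/2=635/18246: DF=(1 − 635/18246·(0.955200+0.929000+0.892000))/(1+635/18246) = 873/1000 ≈ 0.873000
step 5 [2.5y] swap r/2=1361/45131: DF=(1 − 1361/45131·(0.955200+0.929000+0.892000+0.873000))/(1+1361/45131) = 8639/10000 ≈ 0.863900

1 1/2 597/625
2 1 929/1000
3 3/2 223/250
4 2 873/1000
5 5/2 8639/10000
f(1y,2.5y) = ((929/1000)/(8639/10000) − 1)/(3/2) = 434/8639 ≈ 5.0237%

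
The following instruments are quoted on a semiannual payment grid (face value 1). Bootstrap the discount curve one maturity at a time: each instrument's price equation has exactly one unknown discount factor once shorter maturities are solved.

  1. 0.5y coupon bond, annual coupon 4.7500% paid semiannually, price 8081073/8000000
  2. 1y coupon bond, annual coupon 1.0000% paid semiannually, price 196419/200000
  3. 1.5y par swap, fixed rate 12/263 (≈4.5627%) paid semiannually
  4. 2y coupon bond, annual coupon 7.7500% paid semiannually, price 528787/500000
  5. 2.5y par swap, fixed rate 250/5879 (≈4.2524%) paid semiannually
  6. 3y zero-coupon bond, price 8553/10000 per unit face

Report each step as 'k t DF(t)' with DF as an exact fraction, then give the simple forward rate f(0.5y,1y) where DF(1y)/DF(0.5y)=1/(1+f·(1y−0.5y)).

step 1 [0.5y] bond c/2=19/800: DF=(8081073/8000000 − 19/800·(0))/(1+19/800) = 9867/10000 ≈ 0.986700
step 2 [1y] bond c/2=1/200: DF=(196419/200000 − 1/200·(0.986700))/(1+1/200) = 9723/10000 ≈ 0.972300
step 3 [1.5y] swap r/2=6/263: DF=(1 − 6/263·(0.986700+0.972300))/(1+6/263) = 467/500 ≈ 0.934000
step 4 [2y] bond c/2=31/800: DF=(528787/500000 − 31/800·(0.986700+0.972300+0.934000))/(1+31/800) = 4551/5000 ≈ 0.910200
step 5 [2.5y] swap r/2=125/5879: DF=(1 − 125/5879·(0.986700+0.972300+0.934000+0.910200))/(1+125/5879) = 9/10 ≈ 0.900000
step 6 [3y] zero: DF = P = 8553/10000 ≈ 0.855300

1 1/2 9867/10000
2 1 9723/10000
3 3/2 467/500
4 2 4551/5000
5 5/2 9/10
6 3 8553/10000
f(0.5y,1y) = ((9867/10000)/(9723/10000) − 1)/(1/2) = 96/3241 ≈ 2.9620%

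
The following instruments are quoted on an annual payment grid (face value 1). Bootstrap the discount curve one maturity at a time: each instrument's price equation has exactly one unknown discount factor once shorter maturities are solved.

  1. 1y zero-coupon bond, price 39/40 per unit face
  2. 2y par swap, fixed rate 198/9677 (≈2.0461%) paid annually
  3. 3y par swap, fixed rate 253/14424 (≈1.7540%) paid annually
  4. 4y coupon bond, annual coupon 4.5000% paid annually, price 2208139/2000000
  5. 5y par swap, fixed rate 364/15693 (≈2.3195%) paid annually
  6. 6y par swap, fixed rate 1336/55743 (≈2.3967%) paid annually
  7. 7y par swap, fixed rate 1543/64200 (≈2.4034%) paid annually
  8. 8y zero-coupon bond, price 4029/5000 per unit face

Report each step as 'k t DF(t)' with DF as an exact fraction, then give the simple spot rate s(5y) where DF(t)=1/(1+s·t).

1 1 39/40
2 2 2401/2500
3 3 4747/5000
4 4 9323/10000
5 5 2227/2500
6 6 1083/1250
7 7 8457/10000
8 8 4029/5000
s(5y) = (1/(2227/2500) − 1)/(5) = 273/11135 ≈ 2.4517%

step 1 [1y] zero: DF = P = 39/40 ≈ 0.975000
step 2 [2y] swap r/1=198/9677: DF=(1 − 198/9677·(0.975000))/(1+198/9677) = 2401/2500 ≈ 0.960400
step 3 [3y] swap r/1=253/14424: DF=(1 − 253/14424·(0.975000+0.960400))/(1+253/14424) = 4747/5000 ≈ 0.949400
step 4 [4y] bond c/1=9/200: DF=(2208139/2000000 − 9/200·(0.975000+0.960400+0.949400))/(1+9/200) = 9323/10000 ≈ 0.932300
step 5 [5y] swap r/1=364/15693: DF=(1 − 364/15693·(0.975000+0.960400+0.949400+0.932300))/(1+364/15693) = 2227/2500 ≈ 0.890800
step 6 [6y] swap r/1=1336/55743: DF=(1 − 1336/55743·(0.975000+0.960400+0.949400+0.932300+0.890800))/(1+1336/55743) = 1083/1250 ≈ 0.866400
step 7 [7y] swap r/1=1543/64200: DF=(1 − 1543/64200·(0.975000+0.960400+0.949400+0.932300+0.890800+0.866400))/(1+1543/64200) = 8457/10000 ≈ 0.845700
step 8 [8y] zero: DF = P = 4029/5000 ≈ 0.805800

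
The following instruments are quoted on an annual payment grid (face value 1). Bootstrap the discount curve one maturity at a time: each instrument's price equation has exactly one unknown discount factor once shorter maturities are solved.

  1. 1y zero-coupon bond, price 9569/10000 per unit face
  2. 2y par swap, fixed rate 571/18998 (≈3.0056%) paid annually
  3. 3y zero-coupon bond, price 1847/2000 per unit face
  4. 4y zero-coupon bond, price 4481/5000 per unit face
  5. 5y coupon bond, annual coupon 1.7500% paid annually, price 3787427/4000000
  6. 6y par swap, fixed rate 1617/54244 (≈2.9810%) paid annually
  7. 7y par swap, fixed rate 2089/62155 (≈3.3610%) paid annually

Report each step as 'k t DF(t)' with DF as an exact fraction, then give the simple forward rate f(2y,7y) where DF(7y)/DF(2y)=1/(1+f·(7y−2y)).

1 1 9569/10000
2 2 9429/10000
3 3 1847/2000
4 4 4481/5000
5 5 4333/5000
6 6 8383/10000
7 7 7911/10000
f(2y,7y) = ((9429/10000)/(7911/10000) − 1)/(5) = 506/13185 ≈ 3.8377%

step 1 [1y] zero: DF = P = 9569/10000 ≈ 0.956900
step 2 [2y] swap r/1=571/18998: DF=(1 − 571/18998·(0.956900))/(1+571/18998) = 9429/10000 ≈ 0.942900
step 3 [3y] zero: DF = P = 1847/2000 ≈ 0.923500
step 4 [4y] zero: DF = P = 4481/5000 ≈ 0.896200
step 5 [5y] bond c/1=7/400: DF=(3787427/4000000 − 7/400·(0.956900+0.942900+0.923500+0.896200))/(1+7/400) = 4333/5000 ≈ 0.866600
step 6 [6y] swap r/1=1617/54244: DF=(1 − 1617/54244·(0.956900+0.942900+0.923500+0.896200+0.866600))/(1+1617/54244) = 8383/10000 ≈ 0.838300
step 7 [7y] swap r/1=2089/62155: DF=(1 − 2089/62155·(0.956900+0.942900+0.923500+0.896200+0.866600+0.838300))/(1+2089/62155) = 7911/10000 ≈ 0.791100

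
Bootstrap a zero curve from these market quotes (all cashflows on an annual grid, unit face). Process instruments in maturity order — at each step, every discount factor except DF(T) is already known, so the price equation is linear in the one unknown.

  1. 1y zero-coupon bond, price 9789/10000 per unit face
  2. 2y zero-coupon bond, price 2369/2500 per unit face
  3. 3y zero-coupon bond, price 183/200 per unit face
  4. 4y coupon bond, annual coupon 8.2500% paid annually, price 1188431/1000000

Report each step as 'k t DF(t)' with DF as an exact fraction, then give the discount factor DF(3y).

step 1 [1y] zero: DF = P = 9789/10000 ≈ 0.978900
step 2 [2y] zero: DF = P = 2369/2500 ≈ 0.947600
step 3 [3y] zero: DF = P = 183/200 ≈ 0.915000
step 4 [4y] bond c/1=33/400: DF=(1188431/1000000 − 33/400·(0.978900+0.947600+0.915000))/(1+33/400) = 8813/10000 ≈ 0.881300

1 1 9789/10000
2 2 2369/2500
3 3 183/200
4 4 8813/10000
DF(3y) = 183/200 ≈ 0.915000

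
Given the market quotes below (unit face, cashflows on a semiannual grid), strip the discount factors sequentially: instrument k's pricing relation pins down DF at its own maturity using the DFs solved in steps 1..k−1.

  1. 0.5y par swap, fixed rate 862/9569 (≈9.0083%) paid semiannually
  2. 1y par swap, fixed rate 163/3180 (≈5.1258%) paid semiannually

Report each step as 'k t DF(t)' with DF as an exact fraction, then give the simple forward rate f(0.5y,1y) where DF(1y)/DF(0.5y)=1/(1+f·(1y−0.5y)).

step 1 [0.5y] swap r/2=431/9569: DF=(1 − 431/9569·(0))/(1+431/9569) = 9569/10000 ≈ 0.956900
step 2 [1y] swap r/2=163/6360: DF=(1 − 163/6360·(0.956900))/(1+163/6360) = 9511/10000 ≈ 0.951100

1 1/2 9569/10000
2 1 9511/10000
f(0.5y,1y) = ((9569/10000)/(9511/10000) − 1)/(1/2) = 116/9511 ≈ 1.2196%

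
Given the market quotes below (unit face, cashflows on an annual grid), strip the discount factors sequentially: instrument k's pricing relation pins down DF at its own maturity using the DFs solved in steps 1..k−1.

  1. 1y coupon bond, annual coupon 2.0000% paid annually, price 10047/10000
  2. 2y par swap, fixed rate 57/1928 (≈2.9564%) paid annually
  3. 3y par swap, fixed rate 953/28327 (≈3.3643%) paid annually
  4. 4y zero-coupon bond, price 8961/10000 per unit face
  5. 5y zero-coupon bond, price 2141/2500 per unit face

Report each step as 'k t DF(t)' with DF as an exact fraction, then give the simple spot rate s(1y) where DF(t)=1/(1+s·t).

1 1 197/200
2 2 943/1000
3 3 9047/10000
4 4 8961/10000
5 5 2141/2500
s(1y) = (1/(197/200) − 1)/(1) = 3/197 ≈ 1.5228%

step 1 [1y] bond c/1=1/50: DF=(10047/10000 − 1/50·(0))/(1+1/50) = 197/200 ≈ 0.985000
step 2 [2y] swap r/1=57/1928: DF=(1 − 57/1928·(0.985000))/(1+57/1928) = 943/1000 ≈ 0.943000
step 3 [3y] swap r/1=953/28327: DF=(1 − 953/28327·(0.985000+0.943000))/(1+953/28327) = 9047/10000 ≈ 0.904700
step 4 [4y] zero: DF = P = 8961/10000 ≈ 0.896100
step 5 [5y] zero: DF = P = 2141/2500 ≈ 0.856400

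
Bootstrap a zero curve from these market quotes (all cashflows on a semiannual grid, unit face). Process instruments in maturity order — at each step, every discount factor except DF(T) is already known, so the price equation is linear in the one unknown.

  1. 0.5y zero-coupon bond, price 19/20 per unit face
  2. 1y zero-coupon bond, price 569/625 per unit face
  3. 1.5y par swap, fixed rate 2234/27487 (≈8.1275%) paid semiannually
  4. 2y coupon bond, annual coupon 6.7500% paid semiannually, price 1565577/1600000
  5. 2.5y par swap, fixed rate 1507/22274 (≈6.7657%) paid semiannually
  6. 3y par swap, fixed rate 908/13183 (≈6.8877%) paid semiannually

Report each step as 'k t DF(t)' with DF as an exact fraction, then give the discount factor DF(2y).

1 1/2 19/20
2 1 569/625
3 3/2 8883/10000
4 2 1071/1250
5 5/2 8493/10000
6 3 1023/1250
DF(2y) = 1071/1250 ≈ 0.856800

step 1 [0.5y] zero: DF = P = 19/20 ≈ 0.950000
step 2 [1y] zero: DF = P = 569/625 ≈ 0.910400
step 3 [1.5y] swap r/2=1117/27487: DF=(1 − 1117/27487·(0.950000+0.910400))/(1+1117/27487) = 8883/10000 ≈ 0.888300
step 4 [2y] bond c/2=27/800: DF=(1565577/1600000 − 27/800·(0.950000+0.910400+0.888300))/(1+27/800) = 1071/1250 ≈ 0.856800
step 5 [2.5y] swap r/2=1507/44548: DF=(1 − 1507/44548·(0.950000+0.910400+0.888300+0.856800))/(1+1507/44548) = 8493/10000 ≈ 0.849300
step 6 [3y] swap r/2=454/13183: DF=(1 − 454/13183·(0.950000+0.910400+0.888300+0.856800+0.849300))/(1+454/13183) = 1023/1250 ≈ 0.818400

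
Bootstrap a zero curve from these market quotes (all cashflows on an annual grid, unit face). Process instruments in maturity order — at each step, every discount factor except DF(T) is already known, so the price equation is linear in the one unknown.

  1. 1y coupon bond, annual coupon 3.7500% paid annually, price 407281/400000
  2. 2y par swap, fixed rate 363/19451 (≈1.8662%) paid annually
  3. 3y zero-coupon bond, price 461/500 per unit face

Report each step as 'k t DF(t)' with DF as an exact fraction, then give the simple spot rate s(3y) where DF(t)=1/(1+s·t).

step 1 [1y] bond c/1=3/80: DF=(407281/400000 − 3/80·(0))/(1+3/80) = 4907/5000 ≈ 0.981400
step 2 [2y] swap r/1=363/19451: DF=(1 − 363/19451·(0.981400))/(1+363/19451) = 9637/10000 ≈ 0.963700
step 3 [3y] zero: DF = P = 461/500 ≈ 0.922000

1 1 4907/5000
2 2 9637/10000
3 3 461/500
s(3y) = (1/(461/500) − 1)/(3) = 13/461 ≈ 2.8200%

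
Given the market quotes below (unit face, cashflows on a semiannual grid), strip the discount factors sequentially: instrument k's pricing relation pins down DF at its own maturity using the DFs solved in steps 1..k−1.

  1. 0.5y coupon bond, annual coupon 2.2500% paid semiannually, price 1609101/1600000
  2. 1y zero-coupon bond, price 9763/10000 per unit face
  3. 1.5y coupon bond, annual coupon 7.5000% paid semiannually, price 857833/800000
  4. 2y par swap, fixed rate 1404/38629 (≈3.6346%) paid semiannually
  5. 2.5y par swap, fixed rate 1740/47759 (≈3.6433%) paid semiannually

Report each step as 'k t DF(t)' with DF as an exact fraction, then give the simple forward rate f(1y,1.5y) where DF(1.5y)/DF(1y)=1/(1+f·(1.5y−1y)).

step 1 [0.5y] bond c/2=9/800: DF=(1609101/1600000 − 9/800·(0))/(1+9/800) = 1989/2000 ≈ 0.994500
step 2 [1y] zero: DF = P = 9763/10000 ≈ 0.976300
step 3 [1.5y] bond c/2=3/80: DF=(857833/800000 − 3/80·(0.994500+0.976300))/(1+3/80) = 9623/10000 ≈ 0.962300
step 4 [2y] swap r/2=702/38629: DF=(1 − 702/38629·(0.994500+0.976300+0.962300))/(1+702/38629) = 4649/5000 ≈ 0.929800
step 5 [2.5y] swap r/2=870/47759: DF=(1 − 870/47759·(0.994500+0.976300+0.962300+0.929800))/(1+870/47759) = 913/1000 ≈ 0.913000

1 1/2 1989/2000
2 1 9763/10000
3 3/2 9623/10000
4 2 4649/5000
5 5/2 913/1000
f(1y,1.5y) = ((9763/10000)/(9623/10000) − 1)/(1/2) = 280/9623 ≈ 2.9097%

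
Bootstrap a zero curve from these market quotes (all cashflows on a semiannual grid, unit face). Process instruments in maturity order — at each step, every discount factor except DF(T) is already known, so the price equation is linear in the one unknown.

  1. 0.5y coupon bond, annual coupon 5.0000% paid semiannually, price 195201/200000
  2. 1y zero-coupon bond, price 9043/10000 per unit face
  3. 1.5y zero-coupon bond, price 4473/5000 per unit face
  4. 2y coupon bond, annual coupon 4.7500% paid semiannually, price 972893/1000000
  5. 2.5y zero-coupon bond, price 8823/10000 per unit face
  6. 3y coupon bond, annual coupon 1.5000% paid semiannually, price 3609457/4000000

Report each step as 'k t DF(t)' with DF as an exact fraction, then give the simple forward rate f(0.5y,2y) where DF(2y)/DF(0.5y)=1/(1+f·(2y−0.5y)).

1 1/2 4761/5000
2 1 9043/10000
3 3/2 4473/5000
4 2 1773/2000
5 5/2 8823/10000
6 3 431/500
f(0.5y,2y) = ((4761/5000)/(1773/2000) − 1)/(3/2) = 146/2955 ≈ 4.9408%

step 1 [0.5y] bond c/2=1/40: DF=(195201/200000 − 1/40·(0))/(1+1/40) = 4761/5000 ≈ 0.952200
step 2 [1y] zero: DF = P = 9043/10000 ≈ 0.904300
step 3 [1.5y] zero: DF = P = 4473/5000 ≈ 0.894600
step 4 [2y] bond c/2=19/800: DF=(972893/1000000 − 19/800·(0.952200+0.904300+0.894600))/(1+19/800) = 1773/2000 ≈ 0.886500
step 5 [2.5y] zero: DF = P = 8823/10000 ≈ 0.882300
step 6 [3y] bond c/2=3/400: DF=(3609457/4000000 − 3/400·(0.952200+0.904300+0.894600+0.886500+0.882300))/(1+3/400) = 431/500 ≈ 0.862000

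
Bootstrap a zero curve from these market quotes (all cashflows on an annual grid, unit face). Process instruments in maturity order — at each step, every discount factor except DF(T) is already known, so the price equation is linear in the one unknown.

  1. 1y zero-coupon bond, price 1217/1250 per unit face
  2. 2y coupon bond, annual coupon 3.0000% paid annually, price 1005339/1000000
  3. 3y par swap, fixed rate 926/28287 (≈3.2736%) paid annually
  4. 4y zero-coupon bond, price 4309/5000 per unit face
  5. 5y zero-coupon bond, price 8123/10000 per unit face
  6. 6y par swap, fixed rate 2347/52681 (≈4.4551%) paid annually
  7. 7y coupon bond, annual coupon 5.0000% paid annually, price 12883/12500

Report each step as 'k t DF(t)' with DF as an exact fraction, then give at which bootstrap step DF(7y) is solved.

1 1 1217/1250
2 2 9477/10000
3 3 4537/5000
4 4 4309/5000
5 5 8123/10000
6 6 7653/10000
7 7 7307/10000
DF(7y) is solved at step 7

step 1 [1y] zero: DF = P = 1217/1250 ≈ 0.973600
step 2 [2y] bond c/1=3/100: DF=(1005339/1000000 − 3/100·(0.973600))/(1+3/100) = 9477/10000 ≈ 0.947700
step 3 [3y] swap r/1=926/28287: DF=(1 − 926/28287·(0.973600+0.947700))/(1+926/28287) = 4537/5000 ≈ 0.907400
step 4 [4y] zero: DF = P = 4309/5000 ≈ 0.861800
step 5 [5y] zero: DF = P = 8123/10000 ≈ 0.812300
step 6 [6y] swap r/1=2347/52681: DF=(1 − 2347/52681·(0.973600+0.947700+0.907400+0.861800+0.812300))/(1+2347/52681) = 7653/10000 ≈ 0.765300
step 7 [7y] bond c/1=1/20: DF=(12883/12500 − 1/20·(0.973600+0.947700+0.907400+0.861800+0.812300+0.765300))/(1+1/20) = 7307/10000 ≈ 0.730700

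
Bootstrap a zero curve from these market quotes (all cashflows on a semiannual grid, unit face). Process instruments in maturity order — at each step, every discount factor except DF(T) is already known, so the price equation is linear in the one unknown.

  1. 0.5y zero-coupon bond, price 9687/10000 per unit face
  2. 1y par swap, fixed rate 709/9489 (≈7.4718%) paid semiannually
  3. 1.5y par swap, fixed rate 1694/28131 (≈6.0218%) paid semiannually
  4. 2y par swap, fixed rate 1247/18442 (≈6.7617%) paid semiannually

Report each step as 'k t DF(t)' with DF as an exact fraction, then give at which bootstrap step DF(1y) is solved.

step 1 [0.5y] zero: DF = P = 9687/10000 ≈ 0.968700
step 2 [1y] swap r/2=709/18978: DF=(1 − 709/18978·(0.968700))/(1+709/18978) = 9291/10000 ≈ 0.929100
step 3 [1.5y] swap r/2=847/28131: DF=(1 − 847/28131·(0.968700+0.929100))/(1+847/28131) = 9153/10000 ≈ 0.915300
step 4 [2y] swap r/2=1247/36884: DF=(1 − 1247/36884·(0.968700+0.929100+0.915300))/(1+1247/36884) = 8753/10000 ≈ 0.875300

1 1/2 9687/10000
2 1 9291/10000
3 3/2 9153/10000
4 2 8753/10000
DF(1y) is solved at step 2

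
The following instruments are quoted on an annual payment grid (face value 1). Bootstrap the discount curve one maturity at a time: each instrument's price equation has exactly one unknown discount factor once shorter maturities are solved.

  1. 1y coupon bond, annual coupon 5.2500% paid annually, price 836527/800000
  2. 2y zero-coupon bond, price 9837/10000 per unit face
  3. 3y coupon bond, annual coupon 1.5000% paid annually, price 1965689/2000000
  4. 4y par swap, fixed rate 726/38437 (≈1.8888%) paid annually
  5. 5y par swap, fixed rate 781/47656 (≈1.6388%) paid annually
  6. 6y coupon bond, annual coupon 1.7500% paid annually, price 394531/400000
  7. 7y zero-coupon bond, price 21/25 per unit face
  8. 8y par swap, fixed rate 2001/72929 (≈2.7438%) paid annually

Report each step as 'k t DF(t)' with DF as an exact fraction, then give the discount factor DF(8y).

step 1 [1y] bond c/1=21/400: DF=(836527/800000 − 21/400·(0))/(1+21/400) = 1987/2000 ≈ 0.993500
step 2 [2y] zero: DF = P = 9837/10000 ≈ 0.983700
step 3 [3y] bond c/1=3/200: DF=(1965689/2000000 − 3/200·(0.993500+0.983700))/(1+3/200) = 9391/10000 ≈ 0.939100
step 4 [4y] swap r/1=726/38437: DF=(1 − 726/38437·(0.993500+0.983700+0.939100))/(1+726/38437) = 4637/5000 ≈ 0.927400
step 5 [5y] swap r/1=781/47656: DF=(1 − 781/47656·(0.993500+0.983700+0.939100+0.927400))/(1+781/47656) = 9219/10000 ≈ 0.921900
step 6 [6y] bond c/1=7/400: DF=(394531/400000 − 7/400·(0.993500+0.983700+0.939100+0.927400+0.921900))/(1+7/400) = 4437/5000 ≈ 0.887400
step 7 [7y] zero: DF = P = 21/25 ≈ 0.840000
step 8 [8y] swap r/1=2001/72929: DF=(1 − 2001/72929·(0.993500+0.983700+0.939100+0.927400+0.921900+0.887400+0.840000))/(1+2001/72929) = 7999/10000 ≈ 0.799900

1 1 1987/2000
2 2 9837/10000
3 3 9391/10000
4 4 4637/5000
5 5 9219/10000
6 6 4437/5000
7 7 21/25
8 8 7999/10000
DF(8y) = 7999/10000 ≈ 0.799900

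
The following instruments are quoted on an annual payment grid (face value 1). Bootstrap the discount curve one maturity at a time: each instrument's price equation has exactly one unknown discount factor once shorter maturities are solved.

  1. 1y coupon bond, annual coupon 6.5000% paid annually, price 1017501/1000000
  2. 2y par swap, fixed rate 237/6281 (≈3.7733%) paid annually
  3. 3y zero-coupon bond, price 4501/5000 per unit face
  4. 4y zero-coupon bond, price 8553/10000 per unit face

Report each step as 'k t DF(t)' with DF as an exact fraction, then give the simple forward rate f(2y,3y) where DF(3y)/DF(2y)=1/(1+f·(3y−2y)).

step 1 [1y] bond c/1=13/200: DF=(1017501/1000000 − 13/200·(0))/(1+13/200) = 4777/5000 ≈ 0.955400
step 2 [2y] swap r/1=237/6281: DF=(1 − 237/6281·(0.955400))/(1+237/6281) = 9289/10000 ≈ 0.928900
step 3 [3y] zero: DF = P = 4501/5000 ≈ 0.900200
step 4 [4y] zero: DF = P = 8553/10000 ≈ 0.855300

1 1 4777/5000
2 2 9289/10000
3 3 4501/5000
4 4 8553/10000
f(2y,3y) = ((9289/10000)/(4501/5000) − 1)/(1) = 41/1286 ≈ 3.1882%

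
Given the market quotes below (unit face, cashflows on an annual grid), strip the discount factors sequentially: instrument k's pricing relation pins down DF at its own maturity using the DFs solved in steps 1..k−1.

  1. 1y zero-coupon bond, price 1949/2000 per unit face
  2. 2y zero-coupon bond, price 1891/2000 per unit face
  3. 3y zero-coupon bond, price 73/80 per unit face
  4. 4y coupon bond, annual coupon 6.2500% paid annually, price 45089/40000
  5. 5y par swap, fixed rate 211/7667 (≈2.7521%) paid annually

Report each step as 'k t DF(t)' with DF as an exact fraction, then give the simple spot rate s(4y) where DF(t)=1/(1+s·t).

1 1 1949/2000
2 2 1891/2000
3 3 73/80
4 4 8943/10000
5 5 4367/5000
s(4y) = (1/(8943/10000) − 1)/(4) = 1057/35772 ≈ 2.9548%

step 1 [1y] zero: DF = P = 1949/2000 ≈ 0.974500
step 2 [2y] zero: DF = P = 1891/2000 ≈ 0.945500
step 3 [3y] zero: DF = P = 73/80 ≈ 0.912500
step 4 [4y] bond c/1=1/16: DF=(45089/40000 − 1/16·(0.974500+0.945500+0.912500))/(1+1/16) = 8943/10000 ≈ 0.894300
step 5 [5y] swap r/1=211/7667: DF=(1 − 211/7667·(0.974500+0.945500+0.912500+0.894300))/(1+211/7667) = 4367/5000 ≈ 0.873400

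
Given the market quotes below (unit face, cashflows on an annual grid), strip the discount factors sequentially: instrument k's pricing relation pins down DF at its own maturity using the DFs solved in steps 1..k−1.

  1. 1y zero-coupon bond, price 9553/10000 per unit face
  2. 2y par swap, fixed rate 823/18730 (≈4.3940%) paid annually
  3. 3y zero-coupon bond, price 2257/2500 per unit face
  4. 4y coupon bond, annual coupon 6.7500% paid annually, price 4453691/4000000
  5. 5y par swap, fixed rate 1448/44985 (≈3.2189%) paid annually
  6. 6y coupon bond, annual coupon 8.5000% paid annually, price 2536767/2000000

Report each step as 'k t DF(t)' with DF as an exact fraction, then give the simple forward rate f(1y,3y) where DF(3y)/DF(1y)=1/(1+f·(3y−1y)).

step 1 [1y] zero: DF = P = 9553/10000 ≈ 0.955300
step 2 [2y] swap r/1=823/18730: DF=(1 − 823/18730·(0.955300))/(1+823/18730) = 9177/10000 ≈ 0.917700
step 3 [3y] zero: DF = P = 2257/2500 ≈ 0.902800
step 4 [4y] bond c/1=27/400: DF=(4453691/4000000 − 27/400·(0.955300+0.917700+0.902800))/(1+27/400) = 347/400 ≈ 0.867500
step 5 [5y] swap r/1=1448/44985: DF=(1 − 1448/44985·(0.955300+0.917700+0.902800+0.867500))/(1+1448/44985) = 1069/1250 ≈ 0.855200
step 6 [6y] bond c/1=17/200: DF=(2536767/2000000 − 17/200·(0.955300+0.917700+0.902800+0.867500+0.855200))/(1+17/200) = 4083/5000 ≈ 0.816600

1 1 9553/10000
2 2 9177/10000
3 3 2257/2500
4 4 347/400
5 5 1069/1250
6 6 4083/5000
f(1y,3y) = ((9553/10000)/(2257/2500) − 1)/(2) = 525/18056 ≈ 2.9076%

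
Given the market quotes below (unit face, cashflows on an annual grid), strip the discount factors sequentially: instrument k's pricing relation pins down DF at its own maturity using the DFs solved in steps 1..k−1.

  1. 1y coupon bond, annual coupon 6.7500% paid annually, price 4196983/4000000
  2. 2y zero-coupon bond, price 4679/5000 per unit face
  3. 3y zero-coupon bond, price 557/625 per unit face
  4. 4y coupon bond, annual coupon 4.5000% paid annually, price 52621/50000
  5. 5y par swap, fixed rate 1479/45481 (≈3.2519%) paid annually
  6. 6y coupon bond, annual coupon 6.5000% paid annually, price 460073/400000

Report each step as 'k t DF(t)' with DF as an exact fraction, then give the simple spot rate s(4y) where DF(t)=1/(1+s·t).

1 1 9829/10000
2 2 4679/5000
3 3 557/625
4 4 8861/10000
5 5 8521/10000
6 6 1003/1250
s(4y) = (1/(8861/10000) − 1)/(4) = 1139/35444 ≈ 3.2135%

step 1 [1y] bond c/1=27/400: DF=(4196983/4000000 − 27/400·(0))/(1+27/400) = 9829/10000 ≈ 0.982900
step 2 [2y] zero: DF = P = 4679/5000 ≈ 0.935800
step 3 [3y] zero: DF = P = 557/625 ≈ 0.891200
step 4 [4y] bond c/1=9/200: DF=(52621/50000 − 9/200·(0.982900+0.935800+0.891200))/(1+9/200) = 8861/10000 ≈ 0.886100
step 5 [5y] swap r/1=1479/45481: DF=(1 − 1479/45481·(0.982900+0.935800+0.891200+0.886100))/(1+1479/45481) = 8521/10000 ≈ 0.852100
step 6 [6y] bond c/1=13/200: DF=(460073/400000 − 13/200·(0.982900+0.935800+0.891200+0.886100+0.852100))/(1+13/200) = 1003/1250 ≈ 0.802400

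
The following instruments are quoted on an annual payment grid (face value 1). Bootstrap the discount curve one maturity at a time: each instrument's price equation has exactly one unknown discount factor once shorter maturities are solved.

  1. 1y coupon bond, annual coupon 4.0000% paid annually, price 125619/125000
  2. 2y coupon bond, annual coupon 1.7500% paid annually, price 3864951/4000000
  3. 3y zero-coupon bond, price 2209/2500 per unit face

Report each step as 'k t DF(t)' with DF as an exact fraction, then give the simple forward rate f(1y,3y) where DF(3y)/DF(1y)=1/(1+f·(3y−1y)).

1 1 9663/10000
2 2 933/1000
3 3 2209/2500
f(1y,3y) = ((9663/10000)/(2209/2500) − 1)/(2) = 827/17672 ≈ 4.6797%

step 1 [1y] bond c/1=1/25: DF=(125619/125000 − 1/25·(0))/(1+1/25) = 9663/10000 ≈ 0.966300
step 2 [2y] bond c/1=7/400: DF=(3864951/4000000 − 7/400·(0.966300))/(1+7/400) = 933/1000 ≈ 0.933000
step 3 [3y] zero: DF = P = 2209/2500 ≈ 0.883600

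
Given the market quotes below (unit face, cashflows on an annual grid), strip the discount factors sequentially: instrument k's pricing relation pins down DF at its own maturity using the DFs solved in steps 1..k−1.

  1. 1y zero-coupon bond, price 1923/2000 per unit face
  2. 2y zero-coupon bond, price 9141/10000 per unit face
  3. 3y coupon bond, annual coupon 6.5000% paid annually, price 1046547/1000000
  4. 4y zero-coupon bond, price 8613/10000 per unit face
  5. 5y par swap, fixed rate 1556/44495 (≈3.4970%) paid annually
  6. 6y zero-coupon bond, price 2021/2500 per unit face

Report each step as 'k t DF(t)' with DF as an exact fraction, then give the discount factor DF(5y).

step 1 [1y] zero: DF = P = 1923/2000 ≈ 0.961500
step 2 [2y] zero: DF = P = 9141/10000 ≈ 0.914100
step 3 [3y] bond c/1=13/200: DF=(1046547/1000000 − 13/200·(0.961500+0.914100))/(1+13/200) = 4341/5000 ≈ 0.868200
step 4 [4y] zero: DF = P = 8613/10000 ≈ 0.861300
step 5 [5y] swap r/1=1556/44495: DF=(1 − 1556/44495·(0.961500+0.914100+0.868200+0.861300))/(1+1556/44495) = 2111/2500 ≈ 0.844400
step 6 [6y] zero: DF = P = 2021/2500 ≈ 0.808400

1 1 1923/2000
2 2 9141/10000
3 3 4341/5000
4 4 8613/10000
5 5 2111/2500
6 6 2021/2500
DF(5y) = 2111/2500 ≈ 0.844400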